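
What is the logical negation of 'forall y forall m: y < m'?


Negation flips each quantifier (∀↔∃) and negates the inner predicate.
¬(forall y forall m: φ) = exists y exists m: ¬φ.

exists y exists m: ~(y < m)


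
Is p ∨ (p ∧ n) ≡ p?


Compare truth tables:
n | p | φ | ψ
-------------
F | F | F | F
T | F | F | F
F | T | T | T
T | T | T | T
The columns φ and ψ agree on every row.

Yes, they are logically equivalent.


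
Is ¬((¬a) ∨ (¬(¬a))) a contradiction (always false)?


Truth table over {a}:
a | φ
-----
F | F
T | F
Every row is false.

Yes, it is a contradiction.


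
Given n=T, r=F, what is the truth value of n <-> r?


Biconditional is true when both operands have the same truth value.
Substitute: n=T, r=F.
T <-> F evaluates to F.

F


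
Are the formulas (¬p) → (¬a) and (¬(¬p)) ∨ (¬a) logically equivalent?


Compare truth tables:
a | p | φ | ψ
-------------
F | F | T | T
T | F | F | F
F | T | T | T
T | T | T | T
The columns φ and ψ agree on every row.

Yes, they are logically equivalent.


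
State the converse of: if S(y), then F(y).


The converse of (P → Q) is (Q → P). It is not in general equivalent to the original.
Here P = 'S(y)' and Q = 'F(y)'.

If F(y), then S(y).


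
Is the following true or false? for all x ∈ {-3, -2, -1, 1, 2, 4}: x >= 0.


Evaluate the predicate on each element: -3:F, -2:F, -1:F, 1:T, 2:T, 4:T.
Counterexample x = -3 fails the predicate.

F


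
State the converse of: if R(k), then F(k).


The converse of (P → Q) is (Q → P). It is not in general equivalent to the original.
Here P = 'R(k)' and Q = 'F(k)'.

If F(k), then R(k).


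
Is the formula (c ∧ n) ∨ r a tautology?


Build the truth table over {c, n, r}:
c | n | r | φ
-------------
F | F | F | F
T | F | F | F
F | T | F | F
T | T | F | T
F | F | T | T
T | F | T | T
F | T | T | T
T | T | T | T
Counterexample at row 1: with c=F, n=F, r=F, the formula is F.

No, it is not a tautology.


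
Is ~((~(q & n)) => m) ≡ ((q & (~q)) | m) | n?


Compare truth tables:
m | n | q | φ | ψ
-----------------
False | False | False | True | False
True | False | False | False | True
False | True | False | True | True
True | True | False | False | True
False | False | True | True | False
True | False | True | False | True
False | True | True | False | True
True | True | True | False | True
They differ at row 1 (m=False, n=False, q=False): φ=True but ψ=False.

No, they are not logically equivalent.


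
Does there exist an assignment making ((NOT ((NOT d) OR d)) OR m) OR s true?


Search for a satisfying assignment over {d, m, s}.
Try d=F, m=T, s=F: the formula evaluates to T.
A satisfying assignment exists.

Satisfiable.


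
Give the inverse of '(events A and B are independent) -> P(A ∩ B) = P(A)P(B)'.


The inverse of (P → Q) is (¬P → ¬Q). It is equivalent to the converse, not to the original.
Here P = '(events A and B are independent)' and Q = 'P(A ∩ B) = P(A)P(B)'.

If not ((events A and B are independent)), then not (P(A ∩ B) = P(A)P(B)).


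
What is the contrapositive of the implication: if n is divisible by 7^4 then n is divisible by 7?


The contrapositive of (P → Q) is (¬Q → ¬P); it is logically equivalent to the original.
Here P = 'n is divisible by 7^4' and Q = 'n is divisible by 7'.

If not (n is divisible by 7), then not (n is divisible by 7^4).


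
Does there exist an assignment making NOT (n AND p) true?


Search for a satisfying assignment over {n, p}.
Try n=F, p=F: the formula evaluates to T.
A satisfying assignment exists.

Satisfiable.


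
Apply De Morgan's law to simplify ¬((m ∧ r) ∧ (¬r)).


De Morgan: the negation of a conjunction is the disjunction of the negations.
Distribute ¬ across ∧, flipping it to ∨, and negate each literal.

((¬m) ∨ (¬r)) ∨ r


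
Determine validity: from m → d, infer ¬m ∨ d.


This matches the form of material implication: the conclusion follows in every model of the premises.

Valid.


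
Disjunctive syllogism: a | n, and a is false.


Disjunctive syllogism: from (P ∨ Q) and ¬P, infer Q.
One disjunct, 'a', is ruled out; the other must hold.

n


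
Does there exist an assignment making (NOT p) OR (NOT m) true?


Search for a satisfying assignment over {m, p}.
Try m=F, p=F: the formula evaluates to T.
A satisfying assignment exists.

Satisfiable.


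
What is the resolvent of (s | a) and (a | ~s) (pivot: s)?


The clauses contain complementary literals s and ~s.
Resolution eliminates this pair and disjoins the remaining literals (merging duplicates).

a


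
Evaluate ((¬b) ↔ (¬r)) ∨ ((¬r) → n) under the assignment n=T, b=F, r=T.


Substitute n=T, b=F, r=T:
¬b = T
¬r = F
(¬b) ↔ (¬r) = T ↔ F = F
¬r = F
(¬r) → n = F → T = T
((¬b) ↔ (¬r)) ∨ ((¬r) → n) = F ∨ T = T

T


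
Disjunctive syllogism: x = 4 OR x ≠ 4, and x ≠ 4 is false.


Disjunctive syllogism: from (P ∨ Q) and ¬P, infer Q.
One disjunct, 'x ≠ 4', is ruled out; the other must hold.

x = 4


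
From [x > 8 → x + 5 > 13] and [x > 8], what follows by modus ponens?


Modus ponens: from (P → Q) and P, infer Q.
P = 'x > 8' is asserted, and P → Q holds, so Q follows.

x + 5 > 13.


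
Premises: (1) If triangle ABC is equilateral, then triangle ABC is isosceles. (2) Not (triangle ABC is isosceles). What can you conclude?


Modus tollens: from (P → Q) and ¬Q, infer ¬P.
Q = 'triangle ABC is isosceles' is denied; since P → Q, P must also fail.

Not (triangle ABC is equilateral).


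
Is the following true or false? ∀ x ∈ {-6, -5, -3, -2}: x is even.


Evaluate the predicate on each element: -6:T, -5:F, -3:F, -2:T.
Counterexample x = -5 fails the predicate.

F


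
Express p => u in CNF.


Step 1: Rewrite p → u as ¬p ∨ u.

(~p) | u


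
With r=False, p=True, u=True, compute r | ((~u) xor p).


Substitute r=False, p=True, u=True:
~u = False
(~u) xor p = False xor True = True
r | ((~u) xor p) = False | True = True

True


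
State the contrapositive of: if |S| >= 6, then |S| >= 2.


The contrapositive of (P → Q) is (¬Q → ¬P); it is logically equivalent to the original.
Here P = '|S| >= 6' and Q = '|S| >= 2'.

If not (|S| >= 2), then not (|S| >= 6).


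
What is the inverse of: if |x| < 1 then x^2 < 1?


The inverse of (P → Q) is (¬P → ¬Q). It is equivalent to the converse, not to the original.
Here P = '|x| < 1' and Q = 'x^2 < 1'.

If not (|x| < 1), then not (x^2 < 1).


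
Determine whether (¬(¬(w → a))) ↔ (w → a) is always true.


Build the truth table over {a, w}:
a | w | φ
---------
F | F | T
T | F | T
F | T | T
T | T | T
Every row evaluates to true.

Yes, it is a tautology.


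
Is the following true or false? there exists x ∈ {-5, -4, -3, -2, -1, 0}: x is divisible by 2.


Evaluate the predicate on each element: -5:F, -4:T, -3:F, -2:T, -1:F, 0:T.
Witness x = -4 satisfies the predicate.

T


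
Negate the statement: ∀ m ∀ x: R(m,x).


Negation flips each quantifier (∀↔∃) and negates the inner predicate.
¬(∀ m ∀ x: φ) = ∃ m ∃ x: ¬φ.

∃ m ∃ x: ¬(R(m,x))


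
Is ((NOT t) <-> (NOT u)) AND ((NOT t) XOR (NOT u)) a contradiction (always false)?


Truth table over {t, u}:
t | u | φ
---------
F | F | F
T | F | F
F | T | F
T | T | F
Every row is false.

Yes, it is a contradiction.


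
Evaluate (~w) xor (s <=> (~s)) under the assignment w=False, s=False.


Substitute w=False, s=False:
~w = True
~s = True
s <=> (~s) = False <=> True = False
(~w) xor (s <=> (~s)) = True xor False = True

True


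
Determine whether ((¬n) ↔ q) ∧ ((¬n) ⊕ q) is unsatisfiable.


Truth table over {n, q}:
n | q | φ
---------
F | F | F
T | F | F
F | T | F
T | T | F
Every row is false.

Yes, it is a contradiction.


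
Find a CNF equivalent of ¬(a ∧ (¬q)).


Step 1: Apply De Morgan: ¬(a ∧ (¬q)) = ¬a ∨ ¬(¬q).
Step 2: Eliminate any double negations (¬¬X = X).

(¬a) ∨ q


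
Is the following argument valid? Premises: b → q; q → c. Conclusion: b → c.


This matches the form of hypothetical syllogism: the conclusion follows in every model of the premises.

Valid.


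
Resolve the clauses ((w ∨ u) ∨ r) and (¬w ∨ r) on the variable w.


The clauses contain complementary literals w and ¬w.
Resolution eliminates this pair and disjoins the remaining literals (merging duplicates).

(u ∨ r)


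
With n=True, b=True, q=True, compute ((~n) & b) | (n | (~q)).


Substitute n=True, b=True, q=True:
~n = False
(~n) & b = False & True = False
~q = False
n | (~q) = True | False = True
((~n) & b) | (n | (~q)) = False | True = True

True


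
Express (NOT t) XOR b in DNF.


Step 1: (¬t) ⊕ b is true exactly when they disagree: ((¬t) ∧ ¬b) ∨ (¬(¬t) ∧ b).
Step 2: Eliminate any double negations (¬¬X = X).

((NOT t) AND (NOT b)) OR (t AND b)


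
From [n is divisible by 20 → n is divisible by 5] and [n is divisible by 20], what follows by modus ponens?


Modus ponens: from (P → Q) and P, infer Q.
P = 'n is divisible by 20' is asserted, and P → Q holds, so Q follows.

n is divisible by 5.


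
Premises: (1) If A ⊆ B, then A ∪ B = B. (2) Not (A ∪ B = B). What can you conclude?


Modus tollens: from (P → Q) and ¬Q, infer ¬P.
Q = 'A ∪ B = B' is denied; since P → Q, P must also fail.

Not (A ⊆ B).


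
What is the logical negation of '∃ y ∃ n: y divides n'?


Negation flips each quantifier (∀↔∃) and negates the inner predicate.
¬(∃ y ∃ n: φ) = ∀ y ∀ n: ¬φ.

∀ y ∀ n: ¬(y divides n)


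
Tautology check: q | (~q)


Build the truth table over {q}:
q | φ
-----
False | True
True | True
Every row evaluates to true.

Yes, it is a tautology.


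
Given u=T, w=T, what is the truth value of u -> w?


Implication is false only when antecedent is true and consequent is false.
Substitute: u=T, w=T.
T -> T evaluates to T.

T


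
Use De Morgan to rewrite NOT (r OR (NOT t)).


De Morgan: the negation of a disjunction is the conjunction of the negations.
Distribute NOT across OR, flipping it to AND, and negate each literal.

(NOT r) AND t


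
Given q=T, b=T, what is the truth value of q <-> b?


Biconditional is true when both operands have the same truth value.
Substitute: q=T, b=T.
T <-> T evaluates to T.

T


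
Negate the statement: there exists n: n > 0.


¬(for all x: φ) = there exists x: ¬φ, and ¬(there exists x: φ) = for all x: ¬φ.
Apply to the existential statement.

for all n: NOT(n > 0)


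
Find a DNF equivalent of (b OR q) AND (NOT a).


Step 1: Distribute ∧ over ∨: (b ∨ q) ∧ (¬a) = (b ∧ (¬a)) ∨ (q ∧ (¬a)).

(b AND (NOT a)) OR (q AND (NOT a))


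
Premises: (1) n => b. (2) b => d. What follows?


Hypothetical syllogism: from (P → Q) and (Q → R), infer (P → R).
Chain the two implications through the shared middle term 'b'.

n => d


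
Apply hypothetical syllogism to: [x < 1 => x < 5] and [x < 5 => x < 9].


Hypothetical syllogism: from (P → Q) and (Q → R), infer (P → R).
Chain the two implications through the shared middle term 'x < 5'.

x < 1 => x < 9


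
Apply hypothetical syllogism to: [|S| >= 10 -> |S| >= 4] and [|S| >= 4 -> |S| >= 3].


Hypothetical syllogism: from (P → Q) and (Q → R), infer (P → R).
Chain the two implications through the shared middle term '|S| >= 4'.

|S| >= 10 -> |S| >= 3


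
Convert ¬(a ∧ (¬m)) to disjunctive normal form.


Step 1: Apply De Morgan: ¬(a ∧ (¬m)) = ¬a ∨ ¬(¬m).
Step 2: Eliminate any double negations (¬¬X = X).

(¬a) ∨ m


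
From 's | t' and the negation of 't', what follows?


Disjunctive syllogism: from (P ∨ Q) and ¬P, infer Q.
One disjunct, 't', is ruled out; the other must hold.

s


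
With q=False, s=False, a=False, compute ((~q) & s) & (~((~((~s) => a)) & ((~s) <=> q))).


Substitute q=False, s=False, a=False:
~q = True
(~q) & s = True & False = False
~s = True
(~s) => a = True => False = False
~((~s) => a) = True
~s = True
(~s) <=> q = True <=> False = False
(~((~s) => a)) & ((~s) <=> q) = True & False = False
~((~((~s) => a)) & ((~s) <=> q)) = True
((~q) & s) & (~((~((~s) => a)) & ((~s) <=> q))) = False & True = False

False


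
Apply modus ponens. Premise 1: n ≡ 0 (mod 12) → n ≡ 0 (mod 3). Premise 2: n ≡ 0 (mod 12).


Modus ponens: from (P → Q) and P, infer Q.
P = 'n ≡ 0 (mod 12)' is asserted, and P → Q holds, so Q follows.

n ≡ 0 (mod 3).


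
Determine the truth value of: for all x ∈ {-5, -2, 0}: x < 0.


Evaluate the predicate on each element: -5:T, -2:T, 0:F.
Counterexample x = 0 fails the predicate.

F


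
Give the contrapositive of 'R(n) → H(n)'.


The contrapositive of (P → Q) is (¬Q → ¬P); it is logically equivalent to the original.
Here P = 'R(n)' and Q = 'H(n)'.

If not (H(n)), then not (R(n)).


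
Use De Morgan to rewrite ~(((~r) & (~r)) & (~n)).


De Morgan: the negation of a conjunction is the disjunction of the negations.
Distribute ~ across &, flipping it to |, and negate each literal.

(r | r) | n


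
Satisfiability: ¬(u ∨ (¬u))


Check all 2 assignments over {u}:
u | φ
-----
F | F
T | F
No assignment makes the formula true.

Unsatisfiable.


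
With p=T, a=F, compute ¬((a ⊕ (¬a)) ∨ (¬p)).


Substitute p=T, a=F:
¬a = T
a ⊕ (¬a) = F ⊕ T = T
¬p = F
(a ⊕ (¬a)) ∨ (¬p) = T ∨ F = T
¬((a ⊕ (¬a)) ∨ (¬p)) = F

F


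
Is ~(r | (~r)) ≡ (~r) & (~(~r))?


Compare truth tables:
r | φ | ψ
---------
False | False | False
True | False | False
The columns φ and ψ agree on every row.

Yes, they are logically equivalent.


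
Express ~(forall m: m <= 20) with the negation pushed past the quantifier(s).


¬(forall x: φ) = exists x: ¬φ, and ¬(exists x: φ) = forall x: ¬φ.
Apply to the universal statement.

exists m: ~(m <= 20)


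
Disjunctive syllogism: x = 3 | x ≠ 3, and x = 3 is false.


Disjunctive syllogism: from (P ∨ Q) and ¬P, infer Q.
One disjunct, 'x = 3', is ruled out; the other must hold.

x ≠ 3


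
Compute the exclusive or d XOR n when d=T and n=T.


Exclusive or is true when exactly one operand is true.
Substitute: d=T, n=T.
T XOR T evaluates to F.

F


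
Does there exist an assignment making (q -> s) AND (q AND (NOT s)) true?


Check all 4 assignments over {q, s}:
q | s | φ
---------
F | F | F
T | F | F
F | T | F
T | T | F
No assignment makes the formula true.

Unsatisfiable.


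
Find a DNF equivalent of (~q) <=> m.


Step 1: (¬q) ↔ m is true exactly when both agree: ((¬q) ∧ m) ∨ (¬(¬q) ∧ ¬m).
Step 2: Eliminate any double negations (¬¬X = X).

((~q) & m) | (q & (~m))


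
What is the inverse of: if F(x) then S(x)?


The inverse of (P → Q) is (¬P → ¬Q). It is equivalent to the converse, not to the original.
Here P = 'F(x)' and Q = 'S(x)'.

If not (F(x)), then not (S(x)).


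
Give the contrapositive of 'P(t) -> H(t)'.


The contrapositive of (P → Q) is (¬Q → ¬P); it is logically equivalent to the original.
Here P = 'P(t)' and Q = 'H(t)'.

If not (H(t)), then not (P(t)).


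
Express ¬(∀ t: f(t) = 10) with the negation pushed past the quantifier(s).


¬(∀ x: φ) = ∃ x: ¬φ, and ¬(∃ x: φ) = ∀ x: ¬φ.
Apply to the universal statement.

∃ t: ¬(f(t) = 10)


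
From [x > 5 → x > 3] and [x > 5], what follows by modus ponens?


Modus ponens: from (P → Q) and P, infer Q.
P = 'x > 5' is asserted, and P → Q holds, so Q follows.

x > 3.


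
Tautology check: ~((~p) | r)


Build the truth table over {p, r}:
p | r | φ
---------
False | False | False
True | False | True
False | True | False
True | True | False
Counterexample at row 1: with p=False, r=False, the formula is False.

No, it is not a tautology.


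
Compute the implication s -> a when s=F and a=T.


Implication is false only when antecedent is true and consequent is false.
Substitute: s=F, a=T.
F -> T evaluates to T.

T


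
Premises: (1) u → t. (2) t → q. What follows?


Hypothetical syllogism: from (P → Q) and (Q → R), infer (P → R).
Chain the two implications through the shared middle term 't'.

u → q


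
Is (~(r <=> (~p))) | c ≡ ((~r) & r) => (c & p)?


Compare truth tables:
c | p | r | φ | ψ
-----------------
False | False | False | True | True
True | False | False | True | True
False | True | False | False | True
True | True | False | True | True
False | False | True | False | True
True | False | True | True | True
False | True | True | True | True
True | True | True | True | True
They differ at row 3 (c=False, p=True, r=False): φ=False but ψ=True.

No, they are not logically equivalent.


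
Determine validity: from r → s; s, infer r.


This is affirming the consequent (fallacy). There exist truth assignments where the premises are all true but the conclusion is false.

Invalid.


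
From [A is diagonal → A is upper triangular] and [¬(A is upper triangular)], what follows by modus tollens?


Modus tollens: from (P → Q) and ¬Q, infer ¬P.
Q = 'A is upper triangular' is denied; since P → Q, P must also fail.

Not (A is diagonal).


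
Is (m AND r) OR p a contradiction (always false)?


Truth table over {m, p, r}:
m | p | r | φ
-------------
F | F | F | F
T | F | F | F
F | T | F | T
T | T | F | T
F | F | T | F
T | F | T | T
F | T | T | T
T | T | T | T
Satisfying assignment at row 3: m=F, p=T, r=F gives T.

No, it is not a contradiction.


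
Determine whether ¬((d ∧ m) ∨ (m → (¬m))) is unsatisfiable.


Truth table over {d, m}:
d | m | φ
---------
F | F | F
T | F | F
F | T | T
T | T | F
Satisfying assignment at row 3: d=F, m=T gives T.

No, it is not a contradiction.


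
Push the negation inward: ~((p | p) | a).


De Morgan: the negation of a disjunction is the conjunction of the negations.
Distribute ~ across |, flipping it to &, and negate each literal.

((~p) & (~p)) & (~a)


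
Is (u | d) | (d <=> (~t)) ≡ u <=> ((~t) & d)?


Compare truth tables:
d | t | u | φ | ψ
-----------------
False | False | False | False | True
True | False | False | True | False
False | True | False | True | True
True | True | False | True | True
False | False | True | True | False
True | False | True | True | True
False | True | True | True | False
True | True | True | True | False
They differ at row 1 (d=False, t=False, u=False): φ=False but ψ=True.

No, they are not logically equivalent.


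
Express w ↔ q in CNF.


Step 1: Rewrite w ↔ q as (w → q) ∧ (q → w).
Step 2: Rewrite each implication as a disjunction.

((¬w) ∨ q) ∧ ((¬q) ∨ w)


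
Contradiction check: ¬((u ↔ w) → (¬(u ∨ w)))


Truth table over {u, w}:
u | w | φ
---------
F | F | F
T | F | F
F | T | F
T | T | T
Satisfying assignment at row 4: u=T, w=T gives T.

No, it is not a contradiction.


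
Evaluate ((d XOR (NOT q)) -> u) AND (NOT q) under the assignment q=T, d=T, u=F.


Substitute q=T, d=T, u=F:
NOT q = F
d XOR (NOT q) = T XOR F = T
(d XOR (NOT q)) -> u = T -> F = F
NOT q = F
((d XOR (NOT q)) -> u) AND (NOT q) = F AND F = F

F


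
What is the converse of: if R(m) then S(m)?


The converse of (P → Q) is (Q → P). It is not in general equivalent to the original.
Here P = 'R(m)' and Q = 'S(m)'.

If S(m), then R(m).


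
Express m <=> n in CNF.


Step 1: Rewrite m ↔ n as (m → n) ∧ (n → m).
Step 2: Rewrite each implication as a disjunction.

((~m) | n) & ((~n) | m)


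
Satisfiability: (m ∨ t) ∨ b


Search for a satisfying assignment over {b, m, t}.
Try b=T, m=F, t=F: the formula evaluates to T.
A satisfying assignment exists.

Satisfiable.


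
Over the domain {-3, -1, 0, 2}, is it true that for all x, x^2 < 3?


Evaluate the predicate on each element: -3:F, -1:T, 0:T, 2:F.
Counterexample x = -3 fails the predicate.

F


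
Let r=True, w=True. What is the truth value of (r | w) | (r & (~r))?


Substitute r=True, w=True:
r | w = True | True = True
~r = False
r & (~r) = True & False = False
(r | w) | (r & (~r)) = True | False = True

True


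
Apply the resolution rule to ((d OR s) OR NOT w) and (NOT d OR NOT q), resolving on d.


The clauses contain complementary literals d and NOTd.
Resolution eliminates this pair and disjoins the remaining literals (merging duplicates).

((s OR NOT w) OR NOT q)


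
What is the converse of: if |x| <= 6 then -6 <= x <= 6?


The converse of (P → Q) is (Q → P). It is not in general equivalent to the original.
Here P = '|x| <= 6' and Q = '-6 <= x <= 6'.

If -6 <= x <= 6, then |x| <= 6.


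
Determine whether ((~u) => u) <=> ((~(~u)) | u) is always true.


Build the truth table over {u}:
u | φ
-----
False | True
True | True
Every row evaluates to true.

Yes, it is a tautology.


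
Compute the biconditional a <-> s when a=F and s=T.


Biconditional is true when both operands have the same truth value.
Substitute: a=F, s=T.
F <-> T evaluates to F.

F


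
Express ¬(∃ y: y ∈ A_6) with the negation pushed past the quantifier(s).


¬(∀ x: φ) = ∃ x: ¬φ, and ¬(∃ x: φ) = ∀ x: ¬φ.
Apply to the existential statement.

∀ y: ¬(y ∈ A_6)


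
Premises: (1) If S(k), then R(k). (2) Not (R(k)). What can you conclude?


Modus tollens: from (P → Q) and ¬Q, infer ¬P.
Q = 'R(k)' is denied; since P → Q, P must also fail.

Not (S(k)).


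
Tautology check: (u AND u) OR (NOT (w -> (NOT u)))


Build the truth table over {u, w}:
u | w | φ
---------
F | F | F
T | F | T
F | T | F
T | T | T
Counterexample at row 1: with u=F, w=F, the formula is F.

No, it is not a tautology.


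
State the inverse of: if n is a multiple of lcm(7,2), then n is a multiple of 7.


The inverse of (P → Q) is (¬P → ¬Q). It is equivalent to the converse, not to the original.
Here P = 'n is a multiple of lcm(7,2)' and Q = 'n is a multiple of 7'.

If not (n is a multiple of lcm(7,2)), then not (n is a multiple of 7).


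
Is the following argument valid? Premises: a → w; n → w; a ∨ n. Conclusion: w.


This matches the form of proof by cases: the conclusion follows in every model of the premises.

Valid.


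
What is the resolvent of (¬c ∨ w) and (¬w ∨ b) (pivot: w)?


The clauses contain complementary literals w and ¬w.
Resolution eliminates this pair and disjoins the remaining literals (merging duplicates).

(¬c ∨ b)


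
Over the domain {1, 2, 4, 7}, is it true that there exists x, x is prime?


Evaluate the predicate on each element: 1:F, 2:T, 4:F, 7:T.
Witness x = 2 satisfies the predicate.

T


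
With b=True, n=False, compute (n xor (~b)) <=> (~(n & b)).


Substitute b=True, n=False:
~b = False
n xor (~b) = False xor False = False
n & b = False & True = False
~(n & b) = True
(n xor (~b)) <=> (~(n & b)) = False <=> True = False

False


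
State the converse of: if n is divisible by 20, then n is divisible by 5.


The converse of (P → Q) is (Q → P). It is not in general equivalent to the original.
Here P = 'n is divisible by 20' and Q = 'n is divisible by 5'.

If n is divisible by 5, then n is divisible by 20.


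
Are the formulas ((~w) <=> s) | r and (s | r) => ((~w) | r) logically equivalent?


Compare truth tables:
r | s | w | φ | ψ
-----------------
False | False | False | False | True
True | False | False | True | True
False | True | False | True | True
True | True | False | True | True
False | False | True | True | True
True | False | True | True | True
False | True | True | False | False
True | True | True | True | True
They differ at row 1 (r=False, s=False, w=False): φ=False but ψ=True.

No, they are not logically equivalent.


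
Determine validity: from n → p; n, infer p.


This matches the form of modus ponens: the conclusion follows in every model of the premises.

Valid.


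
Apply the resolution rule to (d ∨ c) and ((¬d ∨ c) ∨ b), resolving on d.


The clauses contain complementary literals d and ¬d.
Resolution eliminates this pair and disjoins the remaining literals (merging duplicates).

(c ∨ b)


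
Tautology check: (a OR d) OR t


Build the truth table over {a, d, t}:
a | d | t | φ
-------------
F | F | F | F
T | F | F | T
F | T | F | T
T | T | F | T
F | F | T | T
T | F | T | T
F | T | T | T
T | T | T | T
Counterexample at row 1: with a=F, d=F, t=F, the formula is F.

No, it is not a tautology.


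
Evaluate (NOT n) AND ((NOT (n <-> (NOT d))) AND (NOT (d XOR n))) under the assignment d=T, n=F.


Substitute d=T, n=F:
NOT n = T
NOT d = F
n <-> (NOT d) = F <-> F = T
NOT (n <-> (NOT d)) = F
d XOR n = T XOR F = T
NOT (d XOR n) = F
(NOT (n <-> (NOT d))) AND (NOT (d XOR n)) = F AND F = F
(NOT n) AND ((NOT (n <-> (NOT d))) AND (NOT (d XOR n))) = T AND F = F

F


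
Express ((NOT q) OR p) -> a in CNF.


Step 1: Rewrite as ¬((¬q) ∨ p) ∨ a = (¬(¬q) ∧ ¬p) ∨ a.
Step 2: Distribute ∨ over ∧.
Step 3: Eliminate any double negations (¬¬X = X).

(q OR a) AND ((NOT p) OR a)


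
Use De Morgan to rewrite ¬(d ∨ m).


De Morgan: the negation of a disjunction is the conjunction of the negations.
Distribute ¬ across ∨, flipping it to ∧, and negate each literal.

(¬d) ∧ (¬m)


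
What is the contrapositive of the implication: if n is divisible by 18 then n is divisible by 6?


The contrapositive of (P → Q) is (¬Q → ¬P); it is logically equivalent to the original.
Here P = 'n is divisible by 18' and Q = 'n is divisible by 6'.

If not (n is divisible by 6), then not (n is divisible by 18).


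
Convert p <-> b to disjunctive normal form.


Step 1: p ↔ b is true exactly when both agree: (p ∧ b) ∨ (¬p ∧ ¬b).

(p AND b) OR ((NOT p) AND (NOT b))


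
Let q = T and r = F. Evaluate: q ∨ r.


Disjunction is false only when both operands are false.
Substitute: q=T, r=F.
T ∨ F evaluates to T.

T


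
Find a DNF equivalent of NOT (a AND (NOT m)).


Step 1: Apply De Morgan: ¬(a ∧ (¬m)) = ¬a ∨ ¬(¬m).
Step 2: Eliminate any double negations (¬¬X = X).

(NOT a) OR m


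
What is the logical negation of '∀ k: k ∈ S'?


¬(∀ x: φ) = ∃ x: ¬φ, and ¬(∃ x: φ) = ∀ x: ¬φ.
Apply to the universal statement.

∃ k: ¬(k ∈ S)


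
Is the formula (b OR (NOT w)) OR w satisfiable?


Search for a satisfying assignment over {b, w}.
Try b=F, w=F: the formula evaluates to T.
A satisfying assignment exists.

Satisfiable.


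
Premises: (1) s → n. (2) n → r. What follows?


Hypothetical syllogism: from (P → Q) and (Q → R), infer (P → R).
Chain the two implications through the shared middle term 'n'.

s → r


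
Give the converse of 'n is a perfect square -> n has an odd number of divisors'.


The converse of (P → Q) is (Q → P). It is not in general equivalent to the original.
Here P = 'n is a perfect square' and Q = 'n has an odd number of divisors'.

If n has an odd number of divisors, then n is a perfect square.


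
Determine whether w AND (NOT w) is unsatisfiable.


Truth table over {w}:
w | φ
-----
F | F
T | F
Every row is false.

Yes, it is a contradiction.


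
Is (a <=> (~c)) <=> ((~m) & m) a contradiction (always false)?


Truth table over {a, c, m}:
a | c | m | φ
-------------
False | False | False | True
True | False | False | False
False | True | False | False
True | True | False | True
False | False | True | True
True | False | True | False
False | True | True | False
True | True | True | True
Satisfying assignment at row 1: a=False, c=False, m=False gives True.

No, it is not a contradiction.


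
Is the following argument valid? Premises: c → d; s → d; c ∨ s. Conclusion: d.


This matches the form of proof by cases: the conclusion follows in every model of the premises.

Valid.


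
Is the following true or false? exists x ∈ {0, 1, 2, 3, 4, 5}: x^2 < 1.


Evaluate the predicate on each element: 0:True, 1:False, 2:False, 3:False, 4:False, 5:False.
Witness x = 0 satisfies the predicate.

True


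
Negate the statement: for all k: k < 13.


¬(for all x: φ) = there exists x: ¬φ, and ¬(there exists x: φ) = for all x: ¬φ.
Apply to the universal statement.

there exists k: NOT(k < 13)


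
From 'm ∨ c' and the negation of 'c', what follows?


Disjunctive syllogism: from (P ∨ Q) and ¬P, infer Q.
One disjunct, 'c', is ruled out; the other must hold.

m


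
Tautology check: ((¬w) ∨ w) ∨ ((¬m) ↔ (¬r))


Build the truth table over {m, r, w}:
m | r | w | φ
-------------
F | F | F | T
T | F | F | T
F | T | F | T
T | T | F | T
F | F | T | T
T | F | T | T
F | T | T | T
T | T | T | T
Every row evaluates to true.

Yes, it is a tautology.


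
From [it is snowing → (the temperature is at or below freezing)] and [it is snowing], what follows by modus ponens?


Modus ponens: from (P → Q) and P, infer Q.
P = 'it is snowing' is asserted, and P → Q holds, so Q follows.

(the temperature is at or below freezing).


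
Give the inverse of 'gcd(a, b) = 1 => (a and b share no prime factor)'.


The inverse of (P → Q) is (¬P → ¬Q). It is equivalent to the converse, not to the original.
Here P = 'gcd(a, b) = 1' and Q = '(a and b share no prime factor)'.

If not (gcd(a, b) = 1), then not ((a and b share no prime factor)).


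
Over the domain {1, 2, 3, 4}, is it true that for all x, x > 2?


Evaluate the predicate on each element: 1:F, 2:F, 3:T, 4:T.
Counterexample x = 1 fails the predicate.

F


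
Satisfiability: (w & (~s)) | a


Search for a satisfying assignment over {a, s, w}.
Try a=True, s=False, w=False: the formula evaluates to True.
A satisfying assignment exists.

Satisfiable.


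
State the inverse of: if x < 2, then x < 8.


The inverse of (P → Q) is (¬P → ¬Q). It is equivalent to the converse, not to the original.
Here P = 'x < 2' and Q = 'x < 8'.

If not (x < 2), then not (x < 8).


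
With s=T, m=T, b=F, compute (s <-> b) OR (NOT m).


Substitute s=T, m=T, b=F:
s <-> b = T <-> F = F
NOT m = F
(s <-> b) OR (NOT m) = F OR F = F

F


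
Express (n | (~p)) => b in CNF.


Step 1: Rewrite as ¬(n ∨ (¬p)) ∨ b = (¬n ∧ ¬(¬p)) ∨ b.
Step 2: Distribute ∨ over ∧.
Step 3: Eliminate any double negations (¬¬X = X).

((~n) | b) & (p | b)


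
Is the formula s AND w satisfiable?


Search for a satisfying assignment over {s, w}.
Try s=T, w=T: the formula evaluates to T.
A satisfying assignment exists.

Satisfiable.


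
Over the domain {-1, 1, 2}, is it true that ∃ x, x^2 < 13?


Evaluate the predicate on each element: -1:T, 1:T, 2:T.
Witness x = -1 satisfies the predicate.

T


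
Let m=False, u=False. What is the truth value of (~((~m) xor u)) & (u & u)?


Substitute m=False, u=False:
~m = True
(~m) xor u = True xor False = True
~((~m) xor u) = False
u & u = False & False = False
(~((~m) xor u)) & (u & u) = False & False = False

False


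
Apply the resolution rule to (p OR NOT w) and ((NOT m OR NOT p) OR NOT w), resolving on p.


The clauses contain complementary literals p and NOTp.
Resolution eliminates this pair and disjoins the remaining literals (merging duplicates).

(NOT w OR NOT m)


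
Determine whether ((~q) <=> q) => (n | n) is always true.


Build the truth table over {n, q}:
n | q | φ
---------
False | False | True
True | False | True
False | True | True
True | True | True
Every row evaluates to true.

Yes, it is a tautology.


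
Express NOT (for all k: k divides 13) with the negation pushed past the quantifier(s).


¬(for all x: φ) = there exists x: ¬φ, and ¬(there exists x: φ) = for all x: ¬φ.
Apply to the universal statement.

there exists k: NOT(k divides 13)


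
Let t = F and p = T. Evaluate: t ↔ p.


Biconditional is true when both operands have the same truth value.
Substitute: t=F, p=T.
F ↔ T evaluates to F.

F


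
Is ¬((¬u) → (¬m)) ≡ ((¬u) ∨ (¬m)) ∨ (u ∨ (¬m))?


Compare truth tables:
m | u | φ | ψ
-------------
F | F | F | T
T | F | T | T
F | T | F | T
T | T | F | T
They differ at row 1 (m=F, u=F): φ=F but ψ=T.

No, they are not logically equivalent.


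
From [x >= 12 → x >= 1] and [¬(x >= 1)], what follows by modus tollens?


Modus tollens: from (P → Q) and ¬Q, infer ¬P.
Q = 'x >= 1' is denied; since P → Q, P must also fail.

Not (x >= 12).


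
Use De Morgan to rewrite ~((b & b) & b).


De Morgan: the negation of a conjunction is the disjunction of the negations.
Distribute ~ across &, flipping it to |, and negate each literal.

((~b) | (~b)) | (~b)


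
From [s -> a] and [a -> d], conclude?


Hypothetical syllogism: from (P → Q) and (Q → R), infer (P → R).
Chain the two implications through the shared middle term 'a'.

s -> d


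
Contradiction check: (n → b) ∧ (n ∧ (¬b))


Truth table over {b, n}:
b | n | φ
---------
F | F | F
T | F | F
F | T | F
T | T | F
Every row is false.

Yes, it is a contradiction.


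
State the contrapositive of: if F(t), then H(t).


The contrapositive of (P → Q) is (¬Q → ¬P); it is logically equivalent to the original.
Here P = 'F(t)' and Q = 'H(t)'.

If not (H(t)), then not (F(t)).


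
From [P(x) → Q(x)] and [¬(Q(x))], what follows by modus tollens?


Modus tollens: from (P → Q) and ¬Q, infer ¬P.
Q = 'Q(x)' is denied; since P → Q, P must also fail.

Not (P(x)).


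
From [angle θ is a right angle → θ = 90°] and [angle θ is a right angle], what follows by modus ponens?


Modus ponens: from (P → Q) and P, infer Q.
P = 'angle θ is a right angle' is asserted, and P → Q holds, so Q follows.

θ = 90°.


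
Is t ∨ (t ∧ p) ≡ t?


Compare truth tables:
p | t | φ | ψ
-------------
F | F | F | F
T | F | F | F
F | T | T | T
T | T | T | T
The columns φ and ψ agree on every row.

Yes, they are logically equivalent.


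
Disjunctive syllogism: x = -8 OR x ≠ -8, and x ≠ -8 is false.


Disjunctive syllogism: from (P ∨ Q) and ¬P, infer Q.
One disjunct, 'x ≠ -8', is ruled out; the other must hold.

x = -8


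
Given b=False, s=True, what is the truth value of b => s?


Implication is false only when antecedent is true and consequent is false.
Substitute: b=False, s=True.
False => True evaluates to True.

True


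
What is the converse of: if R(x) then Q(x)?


The converse of (P → Q) is (Q → P). It is not in general equivalent to the original.
Here P = 'R(x)' and Q = 'Q(x)'.

If Q(x), then R(x).


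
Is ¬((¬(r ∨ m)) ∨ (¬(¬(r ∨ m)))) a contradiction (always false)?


Truth table over {m, r}:
m | r | φ
---------
F | F | F
T | F | F
F | T | F
T | T | F
Every row is false.

Yes, it is a contradiction.


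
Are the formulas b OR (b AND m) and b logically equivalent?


Compare truth tables:
b | m | φ | ψ
-------------
F | F | F | F
T | F | T | T
F | T | F | F
T | T | T | T
The columns φ and ψ agree on every row.

Yes, they are logically equivalent.


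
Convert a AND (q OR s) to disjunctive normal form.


Step 1: Distribute ∧ over ∨: a ∧ (q ∨ s) = (a ∧ q) ∨ (a ∧ s).

(a AND q) OR (a AND s)


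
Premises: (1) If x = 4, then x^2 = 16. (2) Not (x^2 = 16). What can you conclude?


Modus tollens: from (P → Q) and ¬Q, infer ¬P.
Q = 'x^2 = 16' is denied; since P → Q, P must also fail.

Not (x = 4).


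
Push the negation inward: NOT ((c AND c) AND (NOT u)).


De Morgan: the negation of a conjunction is the disjunction of the negations.
Distribute NOT across AND, flipping it to OR, and negate each literal.

((NOT c) OR (NOT c)) OR u


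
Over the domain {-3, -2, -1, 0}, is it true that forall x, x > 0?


Evaluate the predicate on each element: -3:False, -2:False, -1:False, 0:False.
Counterexample x = -3 fails the predicate.

False


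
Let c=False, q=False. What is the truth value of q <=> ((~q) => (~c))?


Substitute c=False, q=False:
~q = True
~c = True
(~q) => (~c) = True => True = True
q <=> ((~q) => (~c)) = False <=> True = False

False


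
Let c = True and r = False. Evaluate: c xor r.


Exclusive or is true when exactly one operand is true.
Substitute: c=True, r=False.
True xor False evaluates to True.

True


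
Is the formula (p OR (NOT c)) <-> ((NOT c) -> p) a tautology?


Build the truth table over {c, p}:
c | p | φ
---------
F | F | F
T | F | F
F | T | T
T | T | T
Counterexample at row 1: with c=F, p=F, the formula is F.

No, it is not a tautology.


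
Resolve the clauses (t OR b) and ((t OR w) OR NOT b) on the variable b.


The clauses contain complementary literals b and NOTb.
Resolution eliminates this pair and disjoins the remaining literals (merging duplicates).

(t OR w)


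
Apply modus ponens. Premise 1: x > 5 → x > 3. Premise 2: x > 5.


Modus ponens: from (P → Q) and P, infer Q.
P = 'x > 5' is asserted, and P → Q holds, so Q follows.

x > 3.


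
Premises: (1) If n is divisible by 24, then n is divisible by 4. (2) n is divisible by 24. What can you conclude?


Modus ponens: from (P → Q) and P, infer Q.
P = 'n is divisible by 24' is asserted, and P → Q holds, so Q follows.

n is divisible by 4.


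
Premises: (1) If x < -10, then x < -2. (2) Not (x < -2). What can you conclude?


Modus tollens: from (P → Q) and ¬Q, infer ¬P.
Q = 'x < -2' is denied; since P → Q, P must also fail.

Not (x < -10).


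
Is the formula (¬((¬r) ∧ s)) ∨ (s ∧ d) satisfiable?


Search for a satisfying assignment over {d, r, s}.
Try d=F, r=F, s=F: the formula evaluates to T.
A satisfying assignment exists.

Satisfiable.


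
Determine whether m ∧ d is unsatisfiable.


Truth table over {d, m}:
d | m | φ
---------
F | F | F
T | F | F
F | T | F
T | T | T
Satisfying assignment at row 4: d=T, m=T gives T.

No, it is not a contradiction.


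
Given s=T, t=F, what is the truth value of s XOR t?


Exclusive or is true when exactly one operand is true.
Substitute: s=T, t=F.
T XOR F evaluates to T.

T


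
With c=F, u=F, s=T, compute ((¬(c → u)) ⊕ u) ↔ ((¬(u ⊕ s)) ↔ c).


Substitute c=F, u=F, s=T:
c → u = F → F = T
¬(c → u) = F
(¬(c → u)) ⊕ u = F ⊕ F = F
u ⊕ s = F ⊕ T = T
¬(u ⊕ s) = F
(¬(u ⊕ s)) ↔ c = F ↔ F = T
((¬(c → u)) ⊕ u) ↔ ((¬(u ⊕ s)) ↔ c) = F ↔ T = F

F


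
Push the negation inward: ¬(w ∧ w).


De Morgan: the negation of a conjunction is the disjunction of the negations.
Distribute ¬ across ∧, flipping it to ∨, and negate each literal.

(¬w) ∨ (¬w)


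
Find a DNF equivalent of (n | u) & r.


Step 1: Distribute ∧ over ∨: (n ∨ u) ∧ r = (n ∧ r) ∨ (u ∧ r).

(n & r) | (u & r)


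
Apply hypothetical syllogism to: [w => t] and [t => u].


Hypothetical syllogism: from (P → Q) and (Q → R), infer (P → R).
Chain the two implications through the shared middle term 't'.

w => u


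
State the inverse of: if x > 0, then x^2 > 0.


The inverse of (P → Q) is (¬P → ¬Q). It is equivalent to the converse, not to the original.
Here P = 'x > 0' and Q = 'x^2 > 0'.

If not (x > 0), then not (x^2 > 0).


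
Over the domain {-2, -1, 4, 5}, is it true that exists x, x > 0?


Evaluate the predicate on each element: -2:False, -1:False, 4:True, 5:True.
Witness x = 4 satisfies the predicate.

True


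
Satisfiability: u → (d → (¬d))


Search for a satisfying assignment over {d, u}.
Try d=F, u=F: the formula evaluates to T.
A satisfying assignment exists.

Satisfiable.


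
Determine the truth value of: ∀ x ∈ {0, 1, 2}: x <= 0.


Evaluate the predicate on each element: 0:T, 1:F, 2:F.
Counterexample x = 1 fails the predicate.

F
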